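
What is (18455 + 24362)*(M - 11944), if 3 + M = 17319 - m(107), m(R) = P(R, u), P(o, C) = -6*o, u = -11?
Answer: 257501438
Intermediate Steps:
m(R) = -6*R
M = 17958 (M = -3 + (17319 - (-6)*107) = -3 + (17319 - 1*(-642)) = -3 + (17319 + 642) = -3 + 17961 = 17958)
(18455 + 24362)*(M - 11944) = (18455 + 24362)*(17958 - 11944) = 42817*6014 = 257501438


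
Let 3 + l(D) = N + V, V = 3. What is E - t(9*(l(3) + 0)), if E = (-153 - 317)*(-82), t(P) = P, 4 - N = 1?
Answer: 38513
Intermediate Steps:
N = 3 (N = 4 - 1*1 = 4 - 1 = 3)
l(D) = 3 (l(D) = -3 + (3 + 3) = -3 + 6 = 3)
E = 38540 (E = -470*(-82) = 38540)
E - t(9*(l(3) + 0)) = 38540 - 9*(3 + 0) = 38540 - 9*3 = 38540 - 1*27 = 38540 - 27 = 38513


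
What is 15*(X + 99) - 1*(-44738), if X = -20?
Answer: 45923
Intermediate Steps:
15*(X + 99) - 1*(-44738) = 15*(-20 + 99) - 1*(-44738) = 15*79 + 44738 = 1185 + 44738 = 45923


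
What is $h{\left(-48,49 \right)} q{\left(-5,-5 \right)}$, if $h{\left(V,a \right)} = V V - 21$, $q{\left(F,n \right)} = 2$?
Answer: $4566$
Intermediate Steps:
$h{\left(V,a \right)} = -21 + V^{2}$ ($h{\left(V,a \right)} = V^{2} - 21 = -21 + V^{2}$)
$h{\left(-48,49 \right)} q{\left(-5,-5 \right)} = \left(-21 + \left(-48\right)^{2}\right) 2 = \left(-21 + 2304\right) 2 = 2283 \cdot 2 = 4566$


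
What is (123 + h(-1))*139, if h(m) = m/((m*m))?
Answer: 16958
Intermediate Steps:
h(m) = 1/m (h(m) = m/(m²) = m/m² = 1/m)
(123 + h(-1))*139 = (123 + 1/(-1))*139 = (123 - 1)*139 = 122*139 = 16958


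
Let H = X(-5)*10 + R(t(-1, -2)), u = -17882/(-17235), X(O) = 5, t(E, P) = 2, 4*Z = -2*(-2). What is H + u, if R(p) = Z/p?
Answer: 1776499/34470 ≈ 51.538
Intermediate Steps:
Z = 1 (Z = (-2*(-2))/4 = (¼)*4 = 1)
u = 17882/17235 (u = -17882*(-1/17235) = 17882/17235 ≈ 1.0375)
R(p) = 1/p
H = 101/2 (H = 5*10 + 1/2 = 50 + ½ = 101/2 ≈ 50.500)
H + u = 101/2 + 17882/17235 = 1776499/34470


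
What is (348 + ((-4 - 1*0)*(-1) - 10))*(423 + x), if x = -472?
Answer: -16758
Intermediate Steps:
(348 + ((-4 - 1*0)*(-1) - 10))*(423 + x) = (348 + ((-4 - 1*0)*(-1) - 10))*(423 - 472) = (348 + ((-4 + 0)*(-1) - 10))*(-49) = (348 + (-4*(-1) - 10))*(-49) = (348 + (4 - 10))*(-49) = (348 - 6)*(-49) = 342*(-49) = -16758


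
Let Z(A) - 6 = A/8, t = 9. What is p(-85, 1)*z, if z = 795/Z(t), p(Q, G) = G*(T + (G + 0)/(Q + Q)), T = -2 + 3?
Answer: 35828/323 ≈ 110.92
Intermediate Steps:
T = 1
Z(A) = 6 + A/8
p(Q, G) = G*(1 + G/(2*Q)) (p(Q, G) = G*(1 + (G + 0)/(Q + Q)) = G*(1 + G/((2*Q))) = G*(1 + G*(1/(2*Q))) = G*(1 + G/(2*Q)))
z = 2120/19 (z = 795/(6 + (⅛)*9) = 795/(6 + 9/8) = 795/(57/8) = 795*(8/57) = 2120/19 ≈ 111.58)
p(-85, 1)*z = (1 + (½)*1²/(-85))*(2120/19) = (1 + (½)*1*(-1/85))*(2120/19) = (1 - 1/170)*(2120/19) = (169/170)*(2120/19) = 35828/323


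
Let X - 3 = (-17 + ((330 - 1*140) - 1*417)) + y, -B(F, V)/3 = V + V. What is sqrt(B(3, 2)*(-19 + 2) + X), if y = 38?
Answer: 1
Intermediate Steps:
B(F, V) = -6*V (B(F, V) = -3*(V + V) = -6*V)
X = -203 (X = 3 + ((-17 + ((330 - 1*140) - 1*417)) + 38) = 3 + ((-17 + ((330 - 140) - 417)) + 38) = 3 + ((-17 + (190 - 417)) + 38) = 3 + ((-17 - 227) + 38) = 3 + (-244 + 38) = 3 - 206 = -203)
sqrt(B(3, 2)*(-19 + 2) + X) = sqrt((-6*2)*(-19 + 2) - 203) = sqrt(-12*(-17) - 203) = sqrt(204 - 203) = sqrt(1) = 1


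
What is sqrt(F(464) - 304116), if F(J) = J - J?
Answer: 2*I*sqrt(76029) ≈ 551.47*I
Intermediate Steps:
F(J) = 0
sqrt(F(464) - 304116) = sqrt(0 - 304116) = sqrt(-304116) = 2*I*sqrt(76029)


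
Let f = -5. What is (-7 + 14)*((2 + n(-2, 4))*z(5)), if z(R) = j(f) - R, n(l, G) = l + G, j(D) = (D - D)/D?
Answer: -140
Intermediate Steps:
j(D) = 0 (j(D) = 0/D = 0)
n(l, G) = G + l
z(R) = -R (z(R) = 0 - R = -R)
(-7 + 14)*((2 + n(-2, 4))*z(5)) = (-7 + 14)*((2 + (4 - 2))*(-1*5)) = 7*((2 + 2)*(-5)) = 7*(4*(-5)) = 7*(-20) = -140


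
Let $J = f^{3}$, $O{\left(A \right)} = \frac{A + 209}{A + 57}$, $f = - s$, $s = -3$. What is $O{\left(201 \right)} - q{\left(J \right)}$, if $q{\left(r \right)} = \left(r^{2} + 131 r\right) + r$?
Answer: $- \frac{553592}{129} \approx -4291.4$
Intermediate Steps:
$f = 3$ ($f = \left(-1\right) \left(-3\right) = 3$)
$O{\left(A \right)} = \frac{209 + A}{57 + A}$
$J = 27$ ($J = 3^{3} = 27$)
$q{\left(r \right)} = r^{2} + 132 r$
$O{\left(201 \right)} - q{\left(J \right)} = \frac{209 + 201}{57 + 201} - 27 \left(132 + 27\right) = \frac{1}{258} \cdot 410 - 27 \cdot 159 = \frac{1}{258} \cdot 410 - 4293 = \frac{205}{129} - 4293 = - \frac{553592}{129}$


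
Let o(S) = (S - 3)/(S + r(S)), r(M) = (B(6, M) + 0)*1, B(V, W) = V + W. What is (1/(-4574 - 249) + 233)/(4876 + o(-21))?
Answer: 1685637/35280245 ≈ 0.047778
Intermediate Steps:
r(M) = 6 + M (r(M) = ((6 + M) + 0)*1 = (6 + M)*1 = 6 + M)
o(S) = (-3 + S)/(6 + 2*S) (o(S) = (S - 3)/(S + (6 + S)) = (-3 + S)/(6 + 2*S))
(1/(-4574 - 249) + 233)/(4876 + o(-21)) = (1/(-4574 - 249) + 233)/(4876 + (-3 - 21)/(2*(3 - 21))) = (1/(-4823) + 233)/(4876 + (1/2)*(-24)/(-18)) = (-1/4823 + 233)/(4876 + (1/2)*(-1/18)*(-24)) = 1123758/(4823*(4876 + 2/3)) = 1123758/(4823*(14630/3)) = (1123758/4823)*(3/14630) = 1685637/35280245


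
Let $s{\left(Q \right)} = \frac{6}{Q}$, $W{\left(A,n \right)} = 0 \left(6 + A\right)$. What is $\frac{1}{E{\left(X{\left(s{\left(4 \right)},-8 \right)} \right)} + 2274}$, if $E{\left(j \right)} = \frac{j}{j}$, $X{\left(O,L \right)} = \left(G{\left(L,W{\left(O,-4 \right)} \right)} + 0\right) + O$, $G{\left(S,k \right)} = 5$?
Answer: $\frac{1}{2275} \approx 0.00043956$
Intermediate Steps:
$W{\left(A,n \right)} = 0$
$X{\left(O,L \right)} = 5 + O$ ($X{\left(O,L \right)} = \left(5 + 0\right) + O = 5 + O$)
$E{\left(j \right)} = 1$
$\frac{1}{E{\left(X{\left(s{\left(4 \right)},-8 \right)} \right)} + 2274} = \frac{1}{1 + 2274} = \frac{1}{2275}$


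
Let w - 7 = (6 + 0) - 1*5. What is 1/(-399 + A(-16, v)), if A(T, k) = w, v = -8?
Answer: -1/391 ≈ -0.0025575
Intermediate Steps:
w = 8 (w = 7 + ((6 + 0) - 1*5) = 7 + (6 - 5) = 7 + 1 = 8)
A(T, k) = 8
1/(-399 + A(-16, v)) = 1/(-399 + 8) = 1/(-391) = -1/391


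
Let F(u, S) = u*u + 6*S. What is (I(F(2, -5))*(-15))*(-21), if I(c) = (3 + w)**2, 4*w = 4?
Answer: 5040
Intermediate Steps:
w = 1 (w = (1/4)*4 = 1)
F(u, S) = u**2 + 6*S
I(c) = 16 (I(c) = (3 + 1)**2 = 4**2 = 16)
(I(F(2, -5))*(-15))*(-21) = (16*(-15))*(-21) = -240*(-21) = 5040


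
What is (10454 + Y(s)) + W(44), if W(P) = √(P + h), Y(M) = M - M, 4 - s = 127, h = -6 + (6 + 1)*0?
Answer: 10454 + √38 ≈ 10460.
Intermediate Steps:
h = -6 (h = -6 + 7*0 = -6 + 0 = -6)
s = -123 (s = 4 - 1*127 = 4 - 127 = -123)
Y(M) = 0
W(P) = √(-6 + P) (W(P) = √(P - 6) = √(-6 + P))
(10454 + Y(s)) + W(44) = (10454 + 0) + √(-6 + 44) = 10454 + √38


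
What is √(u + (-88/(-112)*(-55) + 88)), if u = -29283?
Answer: I*√5730690/14 ≈ 170.99*I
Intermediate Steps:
√(u + (-88/(-112)*(-55) + 88)) = √(-29283 + (-88/(-112)*(-55) + 88)) = √(-29283 + (-88*(-1/112)*(-55) + 88)) = √(-29283 + ((11/14)*(-55) + 88)) = √(-29283 + (-605/14 + 88)) = √(-29283 + 627/14) = √(-409335/14) = I*√5730690/14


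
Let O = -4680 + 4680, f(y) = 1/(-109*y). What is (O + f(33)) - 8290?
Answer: -29819131/3597 ≈ -8290.0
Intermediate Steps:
f(y) = -1/(109*y)
O = 0
(O + f(33)) - 8290 = (0 - 1/109/33) - 8290 = (0 - 1/109*1/33) - 8290 = (0 - 1/3597) - 8290 = -1/3597 - 8290 = -29819131/3597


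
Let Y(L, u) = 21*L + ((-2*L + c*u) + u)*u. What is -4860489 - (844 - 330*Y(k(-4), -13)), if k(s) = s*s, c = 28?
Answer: -2995843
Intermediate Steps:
k(s) = s²
Y(L, u) = 21*L + u*(-2*L + 29*u) (Y(L, u) = 21*L + ((-2*L + 28*u) + u)*u = 21*L + (-2*L + 29*u)*u = 21*L + u*(-2*L + 29*u))
-4860489 - (844 - 330*Y(k(-4), -13)) = -4860489 - (844 - 330*(21*(-4)² + 29*(-13)² - 2*(-4)²*(-13))) = -4860489 - (844 - 330*(21*16 + 29*169 - 2*16*(-13))) = -4860489 - (844 - 330*(336 + 4901 + 416)) = -4860489 - (844 - 330*5653) = -4860489 - (844 - 1865490) = -4860489 - 1*(-1864646) = -4860489 + 1864646 = -2995843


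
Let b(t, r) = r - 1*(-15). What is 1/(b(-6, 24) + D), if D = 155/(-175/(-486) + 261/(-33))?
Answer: 40357/745293 ≈ 0.054149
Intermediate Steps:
b(t, r) = 15 + r (b(t, r) = r + 15 = 15 + r)
D = -828630/40357 (D = 155/(-175*(-1/486) + 261*(-1/33)) = 155/(175/486 - 87/11) = 155/(-40357/5346) = 155*(-5346/40357) = -828630/40357 ≈ -20.533)
1/(b(-6, 24) + D) = 1/((15 + 24) - 828630/40357) = 1/(39 - 828630/40357) = 1/(745293/40357) = 40357/745293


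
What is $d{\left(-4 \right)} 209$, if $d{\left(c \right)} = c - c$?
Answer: $0$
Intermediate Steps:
$d{\left(c \right)} = 0$
$d{\left(-4 \right)} 209 = 0 \cdot 209 = 0$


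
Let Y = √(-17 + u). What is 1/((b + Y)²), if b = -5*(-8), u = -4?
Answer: (40 + I*√21)⁻² ≈ 0.00060092 - 0.00013952*I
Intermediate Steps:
b = 40
Y = I*√21 (Y = √(-17 - 4) = √(-21) = I*√21 ≈ 4.5826*I)
1/((b + Y)²) = 1/((40 + I*√21)²) = (40 + I*√21)⁻²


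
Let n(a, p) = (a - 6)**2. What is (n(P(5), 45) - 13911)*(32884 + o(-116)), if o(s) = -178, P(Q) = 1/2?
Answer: -907967619/2 ≈ -4.5398e+8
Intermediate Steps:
P(Q) = 1/2
n(a, p) = (-6 + a)**2
(n(P(5), 45) - 13911)*(32884 + o(-116)) = ((-6 + 1/2)**2 - 13911)*(32884 - 178) = ((-11/2)**2 - 13911)*32706 = (121/4 - 13911)*32706 = -55523/4*32706 = -907967619/2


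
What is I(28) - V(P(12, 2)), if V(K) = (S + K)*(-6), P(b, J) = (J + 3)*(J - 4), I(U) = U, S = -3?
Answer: -50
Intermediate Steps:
P(b, J) = (-4 + J)*(3 + J) (P(b, J) = (3 + J)*(-4 + J) = (-4 + J)*(3 + J))
V(K) = 18 - 6*K (V(K) = (-3 + K)*(-6) = 18 - 6*K)
I(28) - V(P(12, 2)) = 28 - (18 - 6*(-12 + 2**2 - 1*2)) = 28 - (18 - 6*(-12 + 4 - 2)) = 28 - (18 - 6*(-10)) = 28 - (18 + 60) = 28 - 1*78 = 28 - 78 = -50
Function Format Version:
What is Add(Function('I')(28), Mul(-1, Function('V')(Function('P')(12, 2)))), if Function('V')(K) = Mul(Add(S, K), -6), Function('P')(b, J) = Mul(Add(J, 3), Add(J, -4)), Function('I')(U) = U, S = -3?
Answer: -50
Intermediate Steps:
Function('P')(b, J) = Mul(Add(-4, J), Add(3, J)) (Function('P')(b, J) = Mul(Add(3, J), Add(-4, J)) = Mul(Add(-4, J), Add(3, J)))
Function('V')(K) = Add(18, Mul(-6, K)) (Function('V')(K) = Mul(Add(-3, K), -6) = Add(18, Mul(-6, K)))
Add(Function('I')(28), Mul(-1, Function('V')(Function('P')(12, 2)))) = Add(28, Mul(-1, Add(18, Mul(-6, Add(-12, Pow(2, 2), Mul(-1, 2)))))) = Add(28, Mul(-1, Add(18, Mul(-6, Add(-12, 4, -2))))) = Add(28, Mul(-1, Add(18, Mul(-6, -10)))) = Add(28, Mul(-1, Add(18, 60))) = Add(28, Mul(-1, 78)) = Add(28, -78) = -50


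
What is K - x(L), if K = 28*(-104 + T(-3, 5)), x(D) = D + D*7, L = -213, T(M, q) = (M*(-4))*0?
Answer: -1208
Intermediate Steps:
T(M, q) = 0 (T(M, q) = -4*M*0 = 0)
x(D) = 8*D (x(D) = D + 7*D = 8*D)
K = -2912 (K = 28*(-104 + 0) = 28*(-104) = -2912)
K - x(L) = -2912 - 8*(-213) = -2912 - 1*(-1704) = -2912 + 1704 = -1208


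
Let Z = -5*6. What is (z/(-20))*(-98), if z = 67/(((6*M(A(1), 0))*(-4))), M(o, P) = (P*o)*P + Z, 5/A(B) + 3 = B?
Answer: 3283/7200 ≈ 0.45597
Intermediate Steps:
Z = -30
A(B) = 5/(-3 + B)
M(o, P) = -30 + o*P² (M(o, P) = (P*o)*P - 30 = o*P² - 30 = -30 + o*P²)
z = 67/720 (z = 67/(((6*(-30 + (5/(-3 + 1))*0²))*(-4))) = 67/(((6*(-30 + (5/(-2))*0))*(-4))) = 67/(((6*(-30 + (5*(-½))*0))*(-4))) = 67/(((6*(-30 - 5/2*0))*(-4))) = 67/(((6*(-30 + 0))*(-4))) = 67/(((6*(-30))*(-4))) = 67/((-180*(-4))) = 67/720 ≈ 0.093056)
(z/(-20))*(-98) = ((67/720)/(-20))*(-98) = ((67/720)*(-1/20))*(-98) = -67/14400*(-98) = 3283/7200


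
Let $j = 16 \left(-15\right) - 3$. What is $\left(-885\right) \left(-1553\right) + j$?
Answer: $1374162$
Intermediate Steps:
$j = -243$ ($j = -240 - 3 = -243$)
$\left(-885\right) \left(-1553\right) + j = \left(-885\right) \left(-1553\right) - 243 = 1374405 - 243 = 1374162$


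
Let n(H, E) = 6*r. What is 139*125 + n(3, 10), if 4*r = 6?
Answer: 17384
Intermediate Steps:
r = 3/2 (r = (¼)*6 = 3/2 ≈ 1.5000)
n(H, E) = 9 (n(H, E) = 6*(3/2) = 9)
139*125 + n(3, 10) = 139*125 + 9 = 17375 + 9 = 17384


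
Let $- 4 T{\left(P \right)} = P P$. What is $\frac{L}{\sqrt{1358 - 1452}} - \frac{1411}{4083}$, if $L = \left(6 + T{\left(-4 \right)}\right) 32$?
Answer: $- \frac{1411}{4083} - \frac{32 i \sqrt{94}}{47} \approx -0.34558 - 6.6011 i$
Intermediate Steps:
$T{\left(P \right)} = - \frac{P^{2}}{4}$ ($T{\left(P \right)} = - \frac{P P}{4} = - \frac{P^{2}}{4}$)
$L = 64$ ($L = \left(6 - \frac{\left(-4\right)^{2}}{4}\right) 32 = \left(6 - 4\right) 32 = 2 \cdot 32 = 64$)
$\frac{L}{\sqrt{1358 - 1452}} - \frac{1411}{4083} = \frac{64}{\sqrt{1358 - 1452}} - \frac{1411}{4083} = \frac{64}{\sqrt{-94}} - \frac{1411}{4083} = \frac{64}{i \sqrt{94}} - \frac{1411}{4083} = 64 \left(- \frac{i \sqrt{94}}{94}\right) - \frac{1411}{4083} = - \frac{32 i \sqrt{94}}{47} - \frac{1411}{4083} = - \frac{1411}{4083} - \frac{32 i \sqrt{94}}{47}$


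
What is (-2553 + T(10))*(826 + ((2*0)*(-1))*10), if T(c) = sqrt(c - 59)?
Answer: -2108778 + 5782*I ≈ -2.1088e+6 + 5782.0*I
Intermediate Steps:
T(c) = sqrt(-59 + c)
(-2553 + T(10))*(826 + ((2*0)*(-1))*10) = (-2553 + sqrt(-59 + 10))*(826 + ((2*0)*(-1))*10) = (-2553 + sqrt(-49))*(826 + (0*(-1))*10) = (-2553 + 7*I)*(826 + 0*10) = (-2553 + 7*I)*(826 + 0) = (-2553 + 7*I)*826 = -2108778 + 5782*I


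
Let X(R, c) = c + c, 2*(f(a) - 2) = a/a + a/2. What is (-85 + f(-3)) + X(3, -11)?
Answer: -421/4 ≈ -105.25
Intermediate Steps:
f(a) = 5/2 + a/4 (f(a) = 2 + (a/a + a/2)/2 = 2 + (1 + a*(½))/2 = 2 + (1 + a/2)/2 = 2 + (½ + a/4) = 5/2 + a/4)
X(R, c) = 2*c
(-85 + f(-3)) + X(3, -11) = (-85 + (5/2 + (¼)*(-3))) + 2*(-11) = (-85 + (5/2 - ¾)) - 22 = (-85 + 7/4) - 22 = -333/4 - 22 = -421/4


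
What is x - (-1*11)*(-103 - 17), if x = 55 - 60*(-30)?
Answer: 535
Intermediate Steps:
x = 1855 (x = 55 + 1800 = 1855)
x - (-1*11)*(-103 - 17) = 1855 - (-1*11)*(-103 - 17) = 1855 - (-11)*(-120) = 1855 - 1*1320 = 1855 - 1320 = 535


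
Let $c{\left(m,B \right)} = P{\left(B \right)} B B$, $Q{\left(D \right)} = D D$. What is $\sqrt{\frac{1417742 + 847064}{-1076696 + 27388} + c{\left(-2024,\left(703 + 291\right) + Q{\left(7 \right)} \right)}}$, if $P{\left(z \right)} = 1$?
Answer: $\frac{\sqrt{299442701196467322}}{524654} \approx 1043.0$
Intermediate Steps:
$Q{\left(D \right)} = D^{2}$
$c{\left(m,B \right)} = B^{2}$ ($c{\left(m,B \right)} = 1 B B = B B = B^{2}$)
$\sqrt{\frac{1417742 + 847064}{-1076696 + 27388} + c{\left(-2024,\left(703 + 291\right) + Q{\left(7 \right)} \right)}} = \sqrt{\frac{1417742 + 847064}{-1076696 + 27388} + \left(\left(703 + 291\right) + 7^{2}\right)^{2}} = \sqrt{\frac{2264806}{-1049308} + \left(994 + 49\right)^{2}} = \sqrt{2264806 \left(- \frac{1}{1049308}\right) + 1043^{2}} = \sqrt{- \frac{1132403}{524654} + 1087849} = \sqrt{\frac{570743196843}{524654}} = \frac{\sqrt{299442701196467322}}{524654}$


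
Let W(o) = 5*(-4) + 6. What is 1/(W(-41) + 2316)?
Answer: 1/2302 ≈ 0.00043440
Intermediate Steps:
W(o) = -14 (W(o) = -20 + 6 = -14)
1/(W(-41) + 2316) = 1/(-14 + 2316) = 1/2302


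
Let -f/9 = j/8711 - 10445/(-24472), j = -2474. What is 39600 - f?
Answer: 8442027427203/213175592 ≈ 39601.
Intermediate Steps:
f = -273984003/213175592 (f = -9*(-2474/8711 - 10445/(-24472)) = -9*(-2474*1/8711 - 10445*(-1/24472)) = -9*(-2474/8711 + 10445/24472) = -9*30442667/213175592 = -273984003/213175592 ≈ -1.2852)
39600 - f = 39600 - 1*(-273984003/213175592) = 39600 + 273984003/213175592 = 8442027427203/213175592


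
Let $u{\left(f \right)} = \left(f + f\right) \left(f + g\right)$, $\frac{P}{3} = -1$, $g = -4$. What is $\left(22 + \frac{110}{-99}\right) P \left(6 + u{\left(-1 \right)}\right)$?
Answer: $- \frac{3008}{3} \approx -1002.7$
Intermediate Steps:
$P = -3$ ($P = 3 \left(-1\right) = -3$)
$u{\left(f \right)} = 2 f \left(-4 + f\right)$ ($u{\left(f \right)} = \left(f + f\right) \left(f - 4\right) = 2 f \left(-4 + f\right)$)
$\left(22 + \frac{110}{-99}\right) P \left(6 + u{\left(-1 \right)}\right) = \left(22 + \frac{110}{-99}\right) \left(- 3 \left(6 + 2 \left(-1\right) \left(-4 - 1\right)\right)\right) = \left(22 + 110 \left(- \frac{1}{99}\right)\right) \left(- 3 \left(6 + 2 \left(-1\right) \left(-5\right)\right)\right) = \left(22 - \frac{10}{9}\right) \left(- 3 \left(6 + 10\right)\right) = \frac{188 \left(\left(-3\right) 16\right)}{9} = \frac{188}{9} \left(-48\right) = - \frac{3008}{3}$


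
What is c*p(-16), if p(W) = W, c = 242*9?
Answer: -34848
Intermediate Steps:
c = 2178
c*p(-16) = 2178*(-16) = -34848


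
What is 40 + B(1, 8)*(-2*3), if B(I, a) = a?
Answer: -8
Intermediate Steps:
40 + B(1, 8)*(-2*3) = 40 + 8*(-2*3) = 40 + 8*(-6) = 40 - 48 = -8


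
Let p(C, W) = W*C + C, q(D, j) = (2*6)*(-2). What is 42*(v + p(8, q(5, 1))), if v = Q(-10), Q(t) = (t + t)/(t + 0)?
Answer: -7644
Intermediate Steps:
q(D, j) = -24 (q(D, j) = 12*(-2) = -24)
Q(t) = 2 (Q(t) = (2*t)/t = 2)
v = 2
p(C, W) = C + C*W (p(C, W) = C*W + C = C + C*W)
42*(v + p(8, q(5, 1))) = 42*(2 + 8*(1 - 24)) = 42*(2 + 8*(-23)) = 42*(2 - 184) = 42*(-182) = -7644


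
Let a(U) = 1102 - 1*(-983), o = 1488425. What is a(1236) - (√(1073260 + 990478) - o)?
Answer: 1490510 - √2063738 ≈ 1.4891e+6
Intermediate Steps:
a(U) = 2085 (a(U) = 1102 + 983 = 2085)
a(1236) - (√(1073260 + 990478) - o) = 2085 - (√(1073260 + 990478) - 1*1488425) = 2085 - (√2063738 - 1488425) = 2085 - (-1488425 + √2063738) = 2085 + (1488425 - √2063738) = 1490510 - √2063738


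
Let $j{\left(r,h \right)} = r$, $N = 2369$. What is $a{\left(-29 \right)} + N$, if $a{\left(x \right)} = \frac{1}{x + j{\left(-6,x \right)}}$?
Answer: $\frac{82914}{35} \approx 2369.0$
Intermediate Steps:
$a{\left(x \right)} = \frac{1}{-6 + x}$ ($a{\left(x \right)} = \frac{1}{x - 6} = \frac{1}{-6 + x}$)
$a{\left(-29 \right)} + N = \frac{1}{-6 - 29} + 2369 = \frac{1}{-35} + 2369 = - \frac{1}{35} + 2369 = \frac{82914}{35}$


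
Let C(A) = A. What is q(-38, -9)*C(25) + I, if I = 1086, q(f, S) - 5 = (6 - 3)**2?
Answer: 1436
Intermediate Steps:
q(f, S) = 14 (q(f, S) = 5 + (6 - 3)**2 = 5 + 3**2 = 5 + 9 = 14)
q(-38, -9)*C(25) + I = 14*25 + 1086 = 350 + 1086 = 1436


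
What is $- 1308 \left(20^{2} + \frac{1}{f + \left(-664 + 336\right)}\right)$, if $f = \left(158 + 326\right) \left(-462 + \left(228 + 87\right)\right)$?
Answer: $- \frac{9349060473}{17869} \approx -5.232 \cdot 10^{5}$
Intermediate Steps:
$f = -71148$ ($f = 484 \left(-462 + 315\right) = 484 \left(-147\right) = -71148$)
$- 1308 \left(20^{2} + \frac{1}{f + \left(-664 + 336\right)}\right) = - 1308 \left(20^{2} + \frac{1}{-71148 + \left(-664 + 336\right)}\right) = - 1308 \left(400 + \frac{1}{-71148 - 328}\right) = - 1308 \left(400 + \frac{1}{-71476}\right) = - 1308 \left(400 - \frac{1}{71476}\right) = \left(-1308\right) \frac{28590399}{71476} = - \frac{9349060473}{17869}$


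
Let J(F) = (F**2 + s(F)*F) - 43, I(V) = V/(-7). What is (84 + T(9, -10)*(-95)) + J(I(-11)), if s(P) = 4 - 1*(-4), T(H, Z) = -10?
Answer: 49296/49 ≈ 1006.0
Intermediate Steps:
I(V) = -V/7 (I(V) = V*(-1/7) = -V/7)
s(P) = 8 (s(P) = 4 + 4 = 8)
J(F) = -43 + F**2 + 8*F (J(F) = (F**2 + 8*F) - 43 = -43 + F**2 + 8*F)
(84 + T(9, -10)*(-95)) + J(I(-11)) = (84 - 10*(-95)) + (-43 + (-1/7*(-11))**2 + 8*(-1/7*(-11))) = (84 + 950) + (-43 + (11/7)**2 + 8*(11/7)) = 1034 + (-43 + 121/49 + 88/7) = 1034 - 1370/49 = 49296/49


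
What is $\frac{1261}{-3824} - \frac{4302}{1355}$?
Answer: $- \frac{18159503}{5181520} \approx -3.5047$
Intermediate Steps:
$\frac{1261}{-3824} - \frac{4302}{1355} = 1261 \left(- \frac{1}{3824}\right) - \frac{4302}{1355} = - \frac{1261}{3824} - \frac{4302}{1355} = - \frac{18159503}{5181520}$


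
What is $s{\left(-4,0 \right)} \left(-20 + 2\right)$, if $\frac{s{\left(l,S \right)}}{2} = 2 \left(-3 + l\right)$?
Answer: $504$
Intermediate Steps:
$s{\left(l,S \right)} = -12 + 4 l$ ($s{\left(l,S \right)} = 2 \cdot 2 \left(-3 + l\right) = 2 \left(-6 + 2 l\right) = -12 + 4 l$)
$s{\left(-4,0 \right)} \left(-20 + 2\right) = \left(-12 + 4 \left(-4\right)\right) \left(-20 + 2\right) = \left(-12 - 16\right) \left(-18\right) = \left(-28\right) \left(-18\right) = 504$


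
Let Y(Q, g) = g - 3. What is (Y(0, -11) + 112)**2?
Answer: 9604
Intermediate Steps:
Y(Q, g) = -3 + g
(Y(0, -11) + 112)**2 = ((-3 - 11) + 112)**2 = (-14 + 112)**2 = 98**2 = 9604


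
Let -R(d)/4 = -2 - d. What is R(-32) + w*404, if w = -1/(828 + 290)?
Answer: -67282/559 ≈ -120.36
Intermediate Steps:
w = -1/1118 ≈ -0.00089445
R(d) = 8 + 4*d (R(d) = -4*(-2 - d) = 8 + 4*d)
R(-32) + w*404 = (8 + 4*(-32)) - 1/1118*404 = (8 - 128) - 202/559 = -120 - 202/559 = -67282/559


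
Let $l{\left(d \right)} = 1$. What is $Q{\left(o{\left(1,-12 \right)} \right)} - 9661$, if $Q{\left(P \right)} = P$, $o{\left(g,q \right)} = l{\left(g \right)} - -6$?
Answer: $-9654$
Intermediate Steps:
$o{\left(g,q \right)} = 7$ ($o{\left(g,q \right)} = 1 - -6 = 1 + 6 = 7$)
$Q{\left(o{\left(1,-12 \right)} \right)} - 9661 = 7 - 9661 = -9654$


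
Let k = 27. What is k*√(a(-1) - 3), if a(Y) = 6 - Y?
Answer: 54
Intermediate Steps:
k*√(a(-1) - 3) = 27*√((6 - 1*(-1)) - 3) = 27*√((6 + 1) - 3) = 27*√(7 - 3) = 27*√4 = 27*2 = 54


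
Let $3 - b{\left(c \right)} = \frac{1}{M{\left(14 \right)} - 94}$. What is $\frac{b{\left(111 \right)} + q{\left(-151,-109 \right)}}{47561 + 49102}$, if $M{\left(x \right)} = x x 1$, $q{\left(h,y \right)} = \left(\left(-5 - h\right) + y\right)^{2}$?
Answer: $\frac{139943}{9859626} \approx 0.014194$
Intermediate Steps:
$q{\left(h,y \right)} = \left(-5 + y - h\right)^{2}$
$M{\left(x \right)} = x^{2}$ ($M{\left(x \right)} = x^{2} \cdot 1 = x^{2}$)
$b{\left(c \right)} = \frac{305}{102}$ ($b{\left(c \right)} = 3 - \frac{1}{14^{2} - 94} = 3 - \frac{1}{196 - 94} = 3 - \frac{1}{102} = \frac{305}{102}$)
$\frac{b{\left(111 \right)} + q{\left(-151,-109 \right)}}{47561 + 49102} = \frac{\frac{305}{102} + \left(5 - 151 - -109\right)^{2}}{47561 + 49102} = \frac{\frac{305}{102} + \left(5 - 151 + 109\right)^{2}}{96663} = \left(\frac{305}{102} + \left(-37\right)^{2}\right) \frac{1}{96663} = \left(\frac{305}{102} + 1369\right) \frac{1}{96663} = \frac{139943}{102} \cdot \frac{1}{96663} = \frac{139943}{9859626}$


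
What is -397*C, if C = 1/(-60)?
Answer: 397/60 ≈ 6.6167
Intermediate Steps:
C = -1/60 ≈ -0.016667
-397*C = -397*(-1/60) = 397/60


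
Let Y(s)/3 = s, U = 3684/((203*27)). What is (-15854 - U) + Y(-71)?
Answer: -29355637/1827 ≈ -16068.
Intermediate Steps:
U = 1228/1827 (U = 3684/5481 = 3684*(1/5481) = 1228/1827 ≈ 0.67214)
Y(s) = 3*s
(-15854 - U) + Y(-71) = (-15854 - 1*1228/1827) + 3*(-71) = (-15854 - 1228/1827) - 213 = -28966486/1827 - 213 = -29355637/1827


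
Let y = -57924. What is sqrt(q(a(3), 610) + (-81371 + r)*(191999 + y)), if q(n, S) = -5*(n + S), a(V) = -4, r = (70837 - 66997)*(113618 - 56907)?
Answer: sqrt(29186635108145) ≈ 5.4025e+6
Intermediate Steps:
r = 217770240 (r = 3840*56711 = 217770240)
q(n, S) = -5*S - 5*n (q(n, S) = -5*(S + n) = -5*S - 5*n)
sqrt(q(a(3), 610) + (-81371 + r)*(191999 + y)) = sqrt((-5*610 - 5*(-4)) + (-81371 + 217770240)*(191999 - 57924)) = sqrt((-3050 + 20) + 217688869*134075) = sqrt(-3030 + 29186635111175) = sqrt(29186635108145)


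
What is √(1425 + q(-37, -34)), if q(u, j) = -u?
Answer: √1462 ≈ 38.236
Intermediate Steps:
√(1425 + q(-37, -34)) = √(1425 - 1*(-37)) = √(1425 + 37) = √1462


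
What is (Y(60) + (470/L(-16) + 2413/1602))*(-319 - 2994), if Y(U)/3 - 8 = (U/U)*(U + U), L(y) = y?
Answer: -7560560857/6408 ≈ -1.1799e+6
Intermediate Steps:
Y(U) = 24 + 6*U (Y(U) = 24 + 3*((U/U)*(U + U)) = 24 + 3*(1*(2*U)) = 24 + 3*(2*U) = 24 + 6*U)
(Y(60) + (470/L(-16) + 2413/1602))*(-319 - 2994) = ((24 + 6*60) + (470/(-16) + 2413/1602))*(-319 - 2994) = ((24 + 360) + (470*(-1/16) + 2413*(1/1602)))*(-3313) = (384 + (-235/8 + 2413/1602))*(-3313) = (384 - 178583/6408)*(-3313) = (2282089/6408)*(-3313) = -7560560857/6408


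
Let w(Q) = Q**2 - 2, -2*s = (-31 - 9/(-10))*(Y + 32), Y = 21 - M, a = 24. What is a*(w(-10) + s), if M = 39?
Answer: 37044/5 ≈ 7408.8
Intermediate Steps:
Y = -18 (Y = 21 - 1*39 = 21 - 39 = -18)
s = 2107/10 (s = -(-31 - 9/(-10))*(-18 + 32)/2 = -(-31 - 9*(-1/10))*14/2 = -(-31 + 9/10)*14/2 = -(-301)*14/20 = -1/2*(-2107/5) = 2107/10 ≈ 210.70)
w(Q) = -2 + Q**2
a*(w(-10) + s) = 24*((-2 + (-10)**2) + 2107/10) = 24*((-2 + 100) + 2107/10) = 24*(98 + 2107/10) = 24*(3087/10) = 37044/5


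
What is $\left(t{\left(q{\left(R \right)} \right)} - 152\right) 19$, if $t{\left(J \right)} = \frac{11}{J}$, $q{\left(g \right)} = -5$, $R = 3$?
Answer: $- \frac{14649}{5} \approx -2929.8$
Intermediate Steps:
$\left(t{\left(q{\left(R \right)} \right)} - 152\right) 19 = \left(\frac{11}{-5} - 152\right) 19 = \left(11 \left(- \frac{1}{5}\right) - 152\right) 19 = \left(- \frac{11}{5} - 152\right) 19 = \left(- \frac{771}{5}\right) 19 = - \frac{14649}{5}$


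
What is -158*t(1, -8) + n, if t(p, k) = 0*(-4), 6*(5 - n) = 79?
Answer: -49/6 ≈ -8.1667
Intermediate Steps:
n = -49/6 (n = 5 - ⅙*79 = 5 - 79/6 = -49/6 ≈ -8.1667)
t(p, k) = 0
-158*t(1, -8) + n = -158*0 - 49/6 = 0 - 49/6 = -49/6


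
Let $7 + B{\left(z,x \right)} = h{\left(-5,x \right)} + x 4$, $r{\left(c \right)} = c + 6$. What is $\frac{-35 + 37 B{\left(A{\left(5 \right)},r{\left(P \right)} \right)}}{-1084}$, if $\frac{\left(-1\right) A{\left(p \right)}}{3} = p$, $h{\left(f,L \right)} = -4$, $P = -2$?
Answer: $- \frac{75}{542} \approx -0.13838$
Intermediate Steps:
$r{\left(c \right)} = 6 + c$
$A{\left(p \right)} = - 3 p$
$B{\left(z,x \right)} = -11 + 4 x$ ($B{\left(z,x \right)} = -7 + \left(-4 + x 4\right) = -7 + \left(-4 + 4 x\right) = -11 + 4 x$)
$\frac{-35 + 37 B{\left(A{\left(5 \right)},r{\left(P \right)} \right)}}{-1084} = \frac{-35 + 37 \left(-11 + 4 \left(6 - 2\right)\right)}{-1084} = \left(-35 + 37 \left(-11 + 4 \cdot 4\right)\right) \left(- \frac{1}{1084}\right) = \left(-35 + 37 \left(-11 + 16\right)\right) \left(- \frac{1}{1084}\right) = \left(-35 + 37 \cdot 5\right) \left(- \frac{1}{1084}\right) = \left(-35 + 185\right) \left(- \frac{1}{1084}\right) = 150 \left(- \frac{1}{1084}\right) = - \frac{75}{542}$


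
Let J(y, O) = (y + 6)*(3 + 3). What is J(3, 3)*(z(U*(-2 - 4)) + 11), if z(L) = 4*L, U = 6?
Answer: -7182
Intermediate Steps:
J(y, O) = 36 + 6*y (J(y, O) = (6 + y)*6 = 36 + 6*y)
J(3, 3)*(z(U*(-2 - 4)) + 11) = (36 + 6*3)*(4*(6*(-2 - 4)) + 11) = (36 + 18)*(4*(6*(-6)) + 11) = 54*(4*(-36) + 11) = 54*(-144 + 11) = 54*(-133) = -7182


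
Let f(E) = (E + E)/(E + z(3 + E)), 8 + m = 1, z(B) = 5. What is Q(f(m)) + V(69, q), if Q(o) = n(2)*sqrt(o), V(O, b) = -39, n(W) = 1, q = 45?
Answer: -39 + sqrt(7) ≈ -36.354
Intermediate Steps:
m = -7 (m = -8 + 1 = -7)
f(E) = 2*E/(5 + E) (f(E) = (E + E)/(E + 5) = (2*E)/(5 + E) = 2*E/(5 + E))
Q(o) = sqrt(o) (Q(o) = 1*sqrt(o) = sqrt(o))
Q(f(m)) + V(69, q) = sqrt(2*(-7)/(5 - 7)) - 39 = sqrt(2*(-7)/(-2)) - 39 = sqrt(2*(-7)*(-1/2)) - 39 = sqrt(7) - 39 = -39 + sqrt(7)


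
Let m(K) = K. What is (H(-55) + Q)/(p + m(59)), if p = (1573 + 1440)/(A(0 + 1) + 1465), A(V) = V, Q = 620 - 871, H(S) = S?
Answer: -448596/89507 ≈ -5.0119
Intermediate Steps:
Q = -251
p = 3013/1466 (p = (1573 + 1440)/((0 + 1) + 1465) = 3013/(1 + 1465) = 3013/1466 ≈ 2.0553)
(H(-55) + Q)/(p + m(59)) = (-55 - 251)/(3013/1466 + 59) = -306/89507/1466 = -306*1466/89507 = -448596/89507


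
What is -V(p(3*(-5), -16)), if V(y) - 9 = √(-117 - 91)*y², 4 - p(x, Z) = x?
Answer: -9 - 1444*I*√13 ≈ -9.0 - 5206.4*I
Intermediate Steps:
p(x, Z) = 4 - x
V(y) = 9 + 4*I*√13*y² (V(y) = 9 + √(-117 - 91)*y² = 9 + √(-208)*y² = 9 + (4*I*√13)*y² = 9 + 4*I*√13*y²)
-V(p(3*(-5), -16)) = -(9 + 4*I*√13*(4 - 3*(-5))²) = -(9 + 4*I*√13*(4 - 1*(-15))²) = -(9 + 4*I*√13*(4 + 15)²) = -(9 + 4*I*√13*19²) = -(9 + 4*I*√13*361) = -(9 + 1444*I*√13) = -9 - 1444*I*√13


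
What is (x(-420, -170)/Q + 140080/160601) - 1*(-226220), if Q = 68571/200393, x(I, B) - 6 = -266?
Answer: 130679252290480/579609009 ≈ 2.2546e+5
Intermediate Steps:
x(I, B) = -260 (x(I, B) = 6 - 266 = -260)
Q = 3609/10547 (Q = 68571*(1/200393) = 3609/10547 ≈ 0.34218)
(x(-420, -170)/Q + 140080/160601) - 1*(-226220) = (-260/3609/10547 + 140080/160601) - 1*(-226220) = (-260*10547/3609 + 140080*(1/160601)) + 226220 = (-2742220/3609 + 140080/160601) + 226220 = -439897725500/579609009 + 226220 = 130679252290480/579609009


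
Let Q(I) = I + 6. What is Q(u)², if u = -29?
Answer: 529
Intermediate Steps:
Q(I) = 6 + I
Q(u)² = (6 - 29)² = (-23)² = 529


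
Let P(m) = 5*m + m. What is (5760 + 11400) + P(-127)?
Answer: 16398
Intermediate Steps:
P(m) = 6*m
(5760 + 11400) + P(-127) = (5760 + 11400) + 6*(-127) = 17160 - 762 = 16398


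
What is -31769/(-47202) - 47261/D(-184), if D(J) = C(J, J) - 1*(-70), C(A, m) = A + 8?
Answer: 558545309/1250853 ≈ 446.53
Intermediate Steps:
C(A, m) = 8 + A
D(J) = 78 + J (D(J) = (8 + J) - 1*(-70) = (8 + J) + 70 = 78 + J)
-31769/(-47202) - 47261/D(-184) = -31769/(-47202) - 47261/(78 - 184) = -31769*(-1/47202) - 47261/(-106) = 31769/47202 - 47261*(-1/106) = 31769/47202 + 47261/106 = 558545309/1250853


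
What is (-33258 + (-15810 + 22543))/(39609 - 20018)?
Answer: -26525/19591 ≈ -1.3539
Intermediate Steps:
(-33258 + (-15810 + 22543))/(39609 - 20018) = (-33258 + 6733)/19591 = -26525*1/19591 = -26525/19591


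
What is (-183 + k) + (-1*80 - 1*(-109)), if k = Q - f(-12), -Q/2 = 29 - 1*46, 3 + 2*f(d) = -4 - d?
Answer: -245/2 ≈ -122.50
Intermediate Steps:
f(d) = -7/2 - d/2 (f(d) = -3/2 + (-4 - d)/2 = -3/2 + (-2 - d/2) = -7/2 - d/2)
Q = 34 (Q = -2*(29 - 1*46) = -2*(29 - 46) = -2*(-17) = 34)
k = 63/2 (k = 34 - (-7/2 - ½*(-12)) = 34 - (-7/2 + 6) = 34 - 1*5/2 = 34 - 5/2 = 63/2 ≈ 31.500)
(-183 + k) + (-1*80 - 1*(-109)) = (-183 + 63/2) + (-1*80 - 1*(-109)) = -303/2 + (-80 + 109) = -303/2 + 29 = -245/2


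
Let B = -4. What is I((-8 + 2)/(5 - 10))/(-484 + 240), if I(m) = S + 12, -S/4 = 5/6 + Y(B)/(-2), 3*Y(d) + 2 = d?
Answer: -7/366 ≈ -0.019126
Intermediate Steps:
Y(d) = -2/3 + d/3
S = -22/3 (S = -4*(5/6 + (-2/3 + (1/3)*(-4))/(-2)) = -4*(5*(1/6) + (-2/3 - 4/3)*(-1/2)) = -4*(5/6 - 2*(-1/2)) = -4*(5/6 + 1) = -4*11/6 = -22/3 ≈ -7.3333)
I(m) = 14/3 (I(m) = -22/3 + 12 = 14/3)
I((-8 + 2)/(5 - 10))/(-484 + 240) = 14/(3*(-484 + 240)) = (14/3)/(-244) = (14/3)*(-1/244) = -7/366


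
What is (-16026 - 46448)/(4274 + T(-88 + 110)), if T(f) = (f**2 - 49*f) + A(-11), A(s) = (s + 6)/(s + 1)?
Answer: -124948/7361 ≈ -16.974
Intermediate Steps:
A(s) = (6 + s)/(1 + s)
T(f) = 1/2 + f**2 - 49*f (T(f) = (f**2 - 49*f) + (6 - 11)/(1 - 11) = (f**2 - 49*f) - 5/(-10) = (f**2 - 49*f) - 1/10*(-5) = (f**2 - 49*f) + 1/2 = 1/2 + f**2 - 49*f)
(-16026 - 46448)/(4274 + T(-88 + 110)) = (-16026 - 46448)/(4274 + (1/2 + (-88 + 110)**2 - 49*(-88 + 110))) = -62474/(4274 + (1/2 + 22**2 - 49*22)) = -62474/(4274 + (1/2 + 484 - 1078)) = -62474/(4274 - 1187/2) = -62474/7361/2 = -62474*2/7361 = -124948/7361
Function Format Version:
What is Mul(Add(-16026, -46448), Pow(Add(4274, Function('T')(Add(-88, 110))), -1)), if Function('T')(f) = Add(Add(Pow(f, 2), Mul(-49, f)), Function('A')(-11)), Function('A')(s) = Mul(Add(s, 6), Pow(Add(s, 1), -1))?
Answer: Rational(-124948, 7361) ≈ -16.974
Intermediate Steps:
Function('A')(s) = Mul(Pow(Add(1, s), -1), Add(6, s)) (Function('A')(s) = Mul(Add(6, s), Pow(Add(1, s), -1)) = Mul(Pow(Add(1, s), -1), Add(6, s)))
Function('T')(f) = Add(Rational(1, 2), Pow(f, 2), Mul(-49, f)) (Function('T')(f) = Add(Add(Pow(f, 2), Mul(-49, f)), Mul(Pow(Add(1, -11), -1), Add(6, -11))) = Add(Add(Pow(f, 2), Mul(-49, f)), Mul(Pow(-10, -1), -5)) = Add(Add(Pow(f, 2), Mul(-49, f)), Mul(Rational(-1, 10), -5)) = Add(Add(Pow(f, 2), Mul(-49, f)), Rational(1, 2)) = Add(Rational(1, 2), Pow(f, 2), Mul(-49, f)))
Mul(Add(-16026, -46448), Pow(Add(4274, Function('T')(Add(-88, 110))), -1)) = Mul(Add(-16026, -46448), Pow(Add(4274, Add(Rational(1, 2), Pow(Add(-88, 110), 2), Mul(-49, Add(-88, 110)))), -1)) = Mul(-62474, Pow(Add(4274, Add(Rational(1, 2), Pow(22, 2), Mul(-49, 22))), -1)) = Mul(-62474, Pow(Add(4274, Add(Rational(1, 2), 484, -1078)), -1)) = Mul(-62474, Pow(Add(4274, Rational(-1187, 2)), -1)) = Mul(-62474, Pow(Rational(7361, 2), -1)) = Mul(-62474, Rational(2, 7361)) = Rational(-124948, 7361)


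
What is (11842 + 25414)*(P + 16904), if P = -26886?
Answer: -371889392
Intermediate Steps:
(11842 + 25414)*(P + 16904) = (11842 + 25414)*(-26886 + 16904) = 37256*(-9982) = -371889392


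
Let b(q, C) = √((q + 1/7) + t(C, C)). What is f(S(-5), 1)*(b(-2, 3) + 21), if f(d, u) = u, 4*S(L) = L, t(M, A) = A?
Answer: 21 + 2*√14/7 ≈ 22.069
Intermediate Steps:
S(L) = L/4
b(q, C) = √(⅐ + C + q) (b(q, C) = √((q + 1/7) + C) = √((q + ⅐) + C) = √((⅐ + q) + C) = √(⅐ + C + q))
f(S(-5), 1)*(b(-2, 3) + 21) = 1*(√(7 + 49*3 + 49*(-2))/7 + 21) = 1*(√(7 + 147 - 98)/7 + 21) = 1*(√56/7 + 21) = 1*((2*√14)/7 + 21) = 1*(2*√14/7 + 21) = 1*(21 + 2*√14/7) = 21 + 2*√14/7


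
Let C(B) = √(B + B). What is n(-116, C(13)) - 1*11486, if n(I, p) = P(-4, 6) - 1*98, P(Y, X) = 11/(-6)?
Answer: -69515/6 ≈ -11586.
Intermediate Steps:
C(B) = √2*√B (C(B) = √(2*B) = √2*√B)
P(Y, X) = -11/6 (P(Y, X) = 11*(-⅙) = -11/6)
n(I, p) = -599/6 (n(I, p) = -11/6 - 1*98 = -11/6 - 98 = -599/6)
n(-116, C(13)) - 1*11486 = -599/6 - 1*11486 = -599/6 - 11486 = -69515/6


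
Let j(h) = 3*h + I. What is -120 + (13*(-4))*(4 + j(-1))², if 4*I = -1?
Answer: -597/4 ≈ -149.25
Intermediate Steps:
I = -¼ (I = (¼)*(-1) = -¼ ≈ -0.25000)
j(h) = -¼ + 3*h (j(h) = 3*h - ¼ = -¼ + 3*h)
-120 + (13*(-4))*(4 + j(-1))² = -120 + (13*(-4))*(4 + (-¼ + 3*(-1)))² = -120 - 52*(4 + (-¼ - 3))² = -120 - 52*(4 - 13/4)² = -120 - 52*(¾)² = -120 - 52*9/16 = -120 - 117/4 = -597/4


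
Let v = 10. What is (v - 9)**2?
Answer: 1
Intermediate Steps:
(v - 9)**2 = (10 - 9)**2 = 1**2 = 1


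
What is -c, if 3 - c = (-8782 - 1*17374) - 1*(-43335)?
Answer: 17176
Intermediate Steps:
c = -17176 (c = 3 - ((-8782 - 1*17374) - 1*(-43335)) = 3 - ((-8782 - 17374) + 43335) = 3 - (-26156 + 43335) = 3 - 1*17179 = 3 - 17179 = -17176)
-c = -1*(-17176) = 17176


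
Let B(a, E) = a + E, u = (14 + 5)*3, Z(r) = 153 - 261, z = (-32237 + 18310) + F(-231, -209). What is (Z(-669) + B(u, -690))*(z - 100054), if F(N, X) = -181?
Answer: 84594042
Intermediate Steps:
z = -14108 (z = (-32237 + 18310) - 181 = -13927 - 181 = -14108)
Z(r) = -108
u = 57 (u = 19*3 = 57)
B(a, E) = E + a
(Z(-669) + B(u, -690))*(z - 100054) = (-108 + (-690 + 57))*(-14108 - 100054) = (-108 - 633)*(-114162) = -741*(-114162) = 84594042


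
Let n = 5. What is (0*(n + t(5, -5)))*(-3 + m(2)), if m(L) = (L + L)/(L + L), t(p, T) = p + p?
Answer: 0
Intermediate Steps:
t(p, T) = 2*p
m(L) = 1 (m(L) = (2*L)/((2*L)) = (2*L)*(1/(2*L)) = 1)
(0*(n + t(5, -5)))*(-3 + m(2)) = (0*(5 + 2*5))*(-3 + 1) = (0*(5 + 10))*(-2) = (0*15)*(-2) = 0*(-2) = 0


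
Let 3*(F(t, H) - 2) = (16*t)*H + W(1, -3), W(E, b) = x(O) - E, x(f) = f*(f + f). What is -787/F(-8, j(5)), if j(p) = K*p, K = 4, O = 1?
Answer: 787/851 ≈ 0.92479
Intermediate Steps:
x(f) = 2*f**2 (x(f) = f*(2*f) = 2*f**2)
W(E, b) = 2 - E (W(E, b) = 2*1**2 - E = 2*1 - E = 2 - E)
j(p) = 4*p
F(t, H) = 7/3 + 16*H*t/3 (F(t, H) = 2 + ((16*t)*H + (2 - 1*1))/3 = 2 + (16*H*t + (2 - 1))/3 = 2 + (16*H*t + 1)/3 = 2 + (1 + 16*H*t)/3 = 2 + (1/3 + 16*H*t/3) = 7/3 + 16*H*t/3)
-787/F(-8, j(5)) = -787/(7/3 + (16/3)*(4*5)*(-8)) = -787/(7/3 + (16/3)*20*(-8)) = -787/(7/3 - 2560/3) = -787/(-851) = -787*(-1/851) = 787/851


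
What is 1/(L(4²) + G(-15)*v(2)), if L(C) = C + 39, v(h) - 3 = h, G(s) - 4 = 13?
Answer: 1/140 ≈ 0.0071429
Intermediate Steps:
G(s) = 17 (G(s) = 4 + 13 = 17)
v(h) = 3 + h
L(C) = 39 + C
1/(L(4²) + G(-15)*v(2)) = 1/((39 + 4²) + 17*(3 + 2)) = 1/((39 + 16) + 17*5) = 1/(55 + 85) = 1/140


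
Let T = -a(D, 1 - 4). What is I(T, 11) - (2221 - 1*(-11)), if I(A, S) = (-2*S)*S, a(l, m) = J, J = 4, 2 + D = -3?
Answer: -2474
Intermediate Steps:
D = -5 (D = -2 - 3 = -5)
a(l, m) = 4
T = -4 (T = -1*4 = -4)
I(A, S) = -2*S²
I(T, 11) - (2221 - 1*(-11)) = -2*11² - (2221 - 1*(-11)) = -2*121 - (2221 + 11) = -242 - 1*2232 = -242 - 2232 = -2474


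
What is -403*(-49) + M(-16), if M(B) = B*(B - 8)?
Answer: 20131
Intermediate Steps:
M(B) = B*(-8 + B)
-403*(-49) + M(-16) = -403*(-49) - 16*(-8 - 16) = 19747 - 16*(-24) = 19747 + 384 = 20131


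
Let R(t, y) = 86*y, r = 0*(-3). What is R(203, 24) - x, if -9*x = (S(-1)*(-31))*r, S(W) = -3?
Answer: 2064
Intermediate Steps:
r = 0
x = 0 (x = -(-3*(-31))*0/9 = -31*0/3 = -1/9*0 = 0)
R(203, 24) - x = 86*24 - 1*0 = 2064 + 0 = 2064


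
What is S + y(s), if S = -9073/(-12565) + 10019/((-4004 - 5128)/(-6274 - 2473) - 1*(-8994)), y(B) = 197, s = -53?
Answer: 5616318293507/28245994350 ≈ 198.84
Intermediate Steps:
S = 51857406557/28245994350 (S = -9073*(-1/12565) + 10019/(-9132/(-8747) + 8994) = 9073/12565 + 10019/(-9132*(-1/8747) + 8994) = 9073/12565 + 10019/(9132/8747 + 8994) = 9073/12565 + 10019/(78679650/8747) = 9073/12565 + 10019*(8747/78679650) = 9073/12565 + 87636193/78679650 = 51857406557/28245994350 ≈ 1.8359)
S + y(s) = 51857406557/28245994350 + 197 = 5616318293507/28245994350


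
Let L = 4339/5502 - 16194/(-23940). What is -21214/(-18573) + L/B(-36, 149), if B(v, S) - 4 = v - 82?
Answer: 69436038041/61483502010 ≈ 1.1293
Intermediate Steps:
B(v, S) = -78 + v (B(v, S) = 4 + (v - 82) = 4 + (-82 + v) = -78 + v)
L = 127629/87115 (L = 4339*(1/5502) - 16194*(-1/23940) = 4339/5502 + 2699/3990 = 127629/87115 ≈ 1.4651)
-21214/(-18573) + L/B(-36, 149) = -21214/(-18573) + 127629/(87115*(-78 - 36)) = -21214*(-1/18573) + (127629/87115)/(-114) = 21214/18573 + (127629/87115)*(-1/114) = 21214/18573 - 42543/3310370 = 69436038041/61483502010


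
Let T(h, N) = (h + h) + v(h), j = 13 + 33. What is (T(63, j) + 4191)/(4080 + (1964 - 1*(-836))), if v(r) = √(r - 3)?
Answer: 4317/6880 + √15/3440 ≈ 0.62860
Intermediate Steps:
j = 46
v(r) = √(-3 + r)
T(h, N) = √(-3 + h) + 2*h (T(h, N) = (h + h) + √(-3 + h) = 2*h + √(-3 + h) = √(-3 + h) + 2*h)
(T(63, j) + 4191)/(4080 + (1964 - 1*(-836))) = ((√(-3 + 63) + 2*63) + 4191)/(4080 + (1964 - 1*(-836))) = ((√60 + 126) + 4191)/(4080 + (1964 + 836)) = ((2*√15 + 126) + 4191)/(4080 + 2800) = ((126 + 2*√15) + 4191)/6880 = (4317 + 2*√15)*(1/6880) = 4317/6880 + √15/3440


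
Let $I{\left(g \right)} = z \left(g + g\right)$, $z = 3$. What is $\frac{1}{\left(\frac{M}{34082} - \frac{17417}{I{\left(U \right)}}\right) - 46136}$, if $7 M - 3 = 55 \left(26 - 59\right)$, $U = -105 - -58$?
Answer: $- \frac{33638934}{1549888492837} \approx -2.1704 \cdot 10^{-5}$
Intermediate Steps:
$U = -47$ ($U = -105 + 58 = -47$)
$I{\left(g \right)} = 6 g$ ($I{\left(g \right)} = 3 \left(g + g\right) = 3 \cdot 2 g = 6 g$)
$M = - \frac{1812}{7}$ ($M = \frac{3}{7} + \frac{55 \left(26 - 59\right)}{7} = \frac{3}{7} + \frac{55 \left(-33\right)}{7} = \frac{3}{7} + \frac{1}{7} \left(-1815\right) = \frac{3}{7} - \frac{1815}{7} = - \frac{1812}{7} \approx -258.86$)
$\frac{1}{\left(\frac{M}{34082} - \frac{17417}{I{\left(U \right)}}\right) - 46136} = \frac{1}{\left(- \frac{1812}{7 \cdot 34082} - \frac{17417}{6 \left(-47\right)}\right) - 46136} = \frac{1}{\left(\left(- \frac{1812}{7}\right) \frac{1}{34082} - \frac{17417}{-282}\right) - 46136} = \frac{1}{\left(- \frac{906}{119287} - - \frac{17417}{282}\right) - 46136} = \frac{1}{\left(- \frac{906}{119287} + \frac{17417}{282}\right) - 46136} = \frac{1}{\frac{2077366187}{33638934} - 46136} = \frac{1}{- \frac{1549888492837}{33638934}} = - \frac{33638934}{1549888492837}$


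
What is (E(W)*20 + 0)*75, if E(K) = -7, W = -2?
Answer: -10500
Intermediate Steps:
(E(W)*20 + 0)*75 = (-7*20 + 0)*75 = (-140 + 0)*75 = -140*75 = -10500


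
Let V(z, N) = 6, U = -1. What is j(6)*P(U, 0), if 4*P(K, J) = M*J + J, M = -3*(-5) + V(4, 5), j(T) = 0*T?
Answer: 0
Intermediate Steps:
j(T) = 0
M = 21 (M = -3*(-5) + 6 = 15 + 6 = 21)
P(K, J) = 11*J/2 (P(K, J) = (21*J + J)/4 = (22*J)/4 = 11*J/2)
j(6)*P(U, 0) = 0*((11/2)*0) = 0*0 = 0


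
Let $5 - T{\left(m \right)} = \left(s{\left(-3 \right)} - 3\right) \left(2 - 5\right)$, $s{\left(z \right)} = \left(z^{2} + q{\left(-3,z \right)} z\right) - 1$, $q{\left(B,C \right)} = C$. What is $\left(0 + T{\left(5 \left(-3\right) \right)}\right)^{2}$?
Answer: $2209$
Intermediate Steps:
$s{\left(z \right)} = -1 + 2 z^{2}$ ($s{\left(z \right)} = \left(z^{2} + z z\right) - 1 = \left(z^{2} + z^{2}\right) - 1 = 2 z^{2} - 1 = -1 + 2 z^{2}$)
$T{\left(m \right)} = 47$ ($T{\left(m \right)} = 5 - \left(\left(-1 + 2 \left(-3\right)^{2}\right) - 3\right) \left(2 - 5\right) = 5 - \left(\left(-1 + 2 \cdot 9\right) - 3\right) \left(-3\right) = 5 - \left(\left(-1 + 18\right) - 3\right) \left(-3\right) = 5 - \left(17 - 3\right) \left(-3\right) = 5 - 14 \left(-3\right) = 5 - -42 = 5 + 42 = 47$)
$\left(0 + T{\left(5 \left(-3\right) \right)}\right)^{2} = \left(0 + 47\right)^{2} = 47^{2} = 2209$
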